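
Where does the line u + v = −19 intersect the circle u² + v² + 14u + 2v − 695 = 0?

(−31, 12) and (6, −25)

Substitute v = −u − 19:
2u² + 50u − 372 = 0  ⟹  u² + 25u − 186 = 0
u = 6 or u = −31, giving (6, −25) and (−31, 12).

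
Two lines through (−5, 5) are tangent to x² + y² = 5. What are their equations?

A line y − (5) = m(x − (−5)) is tangent when its distance from (0, 0) is √5:
(5m − (−5))² = 5(m² + 1)
2m² + 5m + 2 = 0, so m = −2 or m = −1/2.
With m = −2: 2x + y = −5. With m = −1/2: x + 2y = 5.

2x + y = −5 and x + 2y = 5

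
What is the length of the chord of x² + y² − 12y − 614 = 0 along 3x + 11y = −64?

4√130

From the line, y = (−64 − 3x)/11. Substituting:
130x² + 780x − 61750 = 0  ⟹  x² + 6x − 475 = 0
x = 19 or x = −25, giving (19, −11) and (−25, 1).
|(19, −11) − (−25, 1)| = √((44)² + (−12)²) = 4√130.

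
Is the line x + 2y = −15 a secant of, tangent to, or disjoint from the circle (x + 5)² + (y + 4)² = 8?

Centre (−5, −4), r² = 8. Distance² from centre to line = (2)²/5 = 4/5.
Since d² < r², the line cuts the circle twice.

secant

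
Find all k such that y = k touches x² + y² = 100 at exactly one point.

k = −10 or k = 10

The line touches the circle iff its distance from (0, 0) is 10:
|0·0 + 1·0 − k| / √1 = 10
|k| = 10, so k = 10 or k = −10.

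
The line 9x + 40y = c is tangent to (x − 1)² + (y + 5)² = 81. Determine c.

The line touches the circle iff its distance from (1, −5) is 9:
|9·1 + 40·(−5) − c| / √1681 = 9
|c − (−191)| = 9·41, so c = 178 or c = −560.

c = −560 or c = 178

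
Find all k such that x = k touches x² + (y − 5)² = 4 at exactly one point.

The line touches the circle iff its distance from (0, 5) is 2:
|1·0 + 0·5 − k| / √1 = 2
|k| = 2, so k = 2 or k = −2.

k = −2 or k = 2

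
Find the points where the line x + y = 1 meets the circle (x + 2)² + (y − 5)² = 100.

(−10, 11) and (4, −3)

Express y = −x + 1 and substitute into the circle:
2x² + 12x − 80 = 0  ⟹  x² + 6x − 40 = 0
x = 4 or x = −10, giving (4, −3) and (−10, 11).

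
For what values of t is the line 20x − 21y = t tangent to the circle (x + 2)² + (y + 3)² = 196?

The line touches the circle iff its distance from (−2, −3) is 14:
|20·(−2) − 21·(−3) − t| / √841 = 14
|t − (23)| = 14·29, so t = 429 or t = −383.

t = −383 or t = 429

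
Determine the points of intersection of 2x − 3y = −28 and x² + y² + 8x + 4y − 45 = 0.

(−11, 2) and (−5, 6)

Express y = (28 + 2x)/3 and substitute into the circle:
13x² + 208x + 715 = 0  ⟹  x² + 16x + 55 = 0
x = −5 or x = −11, giving (−5, 6) and (−11, 2).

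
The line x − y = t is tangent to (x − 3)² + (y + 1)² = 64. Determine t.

Tangency holds when the distance from the centre (3, −1) to the line equals the radius 8:
|1·3 − 1·(−1) − t| / √2 = 8
|t − (4)| = 8√2.

t = 4 ± 8√2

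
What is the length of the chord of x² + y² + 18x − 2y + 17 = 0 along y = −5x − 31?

3√26

The distance from (−9, 1) to the line is 13/√26, and r² = 65.
Half the chord is √(r² − d²) = √(117/2), so the full chord is 3√26.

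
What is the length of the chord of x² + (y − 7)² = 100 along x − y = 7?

2√2

Centre (0, 7), r² = 100. Perpendicular distance d from centre to line = |−14| / √2 = 14/√2.
Chord = 2√(r² − d²) = 2·√(2) = 2√2.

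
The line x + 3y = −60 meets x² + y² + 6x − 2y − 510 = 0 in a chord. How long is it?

8√10

Substitute y = (−60 − x)/3:
10x² + 180x − 630 = 0  ⟹  x² + 18x − 63 = 0
x = 3 or x = −21, giving (3, −21) and (−21, −13).
Chord length = distance between (3, −21) and (−21, −13) = √640 = 8√10.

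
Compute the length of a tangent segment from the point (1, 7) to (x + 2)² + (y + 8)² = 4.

With centre O = (−2, −8), |OP|² = 234 and r² = 4.
The tangent meets the radius at right angles, so tangent² = |PO|² − r² = 234 − 4 = 230.

√230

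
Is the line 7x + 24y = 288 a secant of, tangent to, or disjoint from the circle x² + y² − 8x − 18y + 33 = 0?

d² = (7·4 + 24·9 − (288))²/625 = 1936/625; r² = 64.
Since d² < r², the line cuts the circle twice.

secant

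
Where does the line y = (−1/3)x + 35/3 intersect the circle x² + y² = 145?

Express y = (35 − x)/3 and substitute into the circle:
10x² − 70x − 80 = 0  ⟹  x² − 7x − 8 = 0
x = 8 or x = −1, giving (8, 9) and (−1, 12).

(−1, 12) and (8, 9)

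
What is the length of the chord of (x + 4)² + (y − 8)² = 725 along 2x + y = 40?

18√5

The distance from (−4, 8) to the line is 40/√5, and r² = 725.
Half the chord is √(r² − d²) = √(405), so the full chord is 18√5.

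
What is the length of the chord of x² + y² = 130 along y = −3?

Substitute y = −3:
x² − 121 = 0
x = 11 or x = −11, giving (11, −3) and (−11, −3).
|(11, −3) − (−11, −3)| = √((22)² + (0)²) = 22.

22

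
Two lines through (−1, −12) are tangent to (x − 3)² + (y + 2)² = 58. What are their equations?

A line y − (−12) = m(x − (−1)) is tangent when its distance from (3, −2) is √58:
[m·(4) − (10)]² = 58(m² + 1)
21m² + 40m − 21 = 0, so m = −7/3 or m = 3/7.
With m = −7/3: 7x + 3y = −43. With m = 3/7: 3x − 7y = 81.

7x + 3y = −43 and 3x − 7y = 81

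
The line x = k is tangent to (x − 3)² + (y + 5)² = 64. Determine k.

Tangency holds when the distance from the centre (3, −5) to the line equals the radius 8:
|1·3 + 0·(−5) − k| / √1 = 8
|k − (3)| = 8, so k = 11 or k = −5.

k = −5 or k = 11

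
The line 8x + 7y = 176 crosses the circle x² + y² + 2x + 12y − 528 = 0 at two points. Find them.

Substitute y = (176 − 8x)/7:
113x² − 3390x + 19888 = 0  ⟹  x² − 30x + 176 = 0
x = 22 or x = 8, giving (22, 0) and (8, 16).

(8, 16) and (22, 0)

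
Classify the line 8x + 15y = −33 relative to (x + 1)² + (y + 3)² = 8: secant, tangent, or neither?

d² = (8·(−1) + 15·(−3) − (−33))²/289 = 400/289; r² = 8.
Since d² < r², the line cuts the circle twice.

secant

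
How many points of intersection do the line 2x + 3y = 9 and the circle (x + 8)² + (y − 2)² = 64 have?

2

Substituting the line into the circle gives 13x² + 132x + 9 = 0.
Discriminant = (132)² − 4·13·(9) = 16956 > 0.
Two real roots: the line is a secant.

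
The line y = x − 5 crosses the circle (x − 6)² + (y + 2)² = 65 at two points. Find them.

(−1, −6) and (10, 5)

Express y = x − 5 and substitute into the circle:
2x² − 18x − 20 = 0  ⟹  x² − 9x − 10 = 0
x = 10 or x = −1, giving (10, 5) and (−1, −6).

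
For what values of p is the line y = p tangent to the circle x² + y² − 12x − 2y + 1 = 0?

p = −5 or p = 7

For a tangent, require d(centre, line) = r = 6.
|0·6 + 1·1 − p| / √1 = 6
|p − (1)| = 6, so p = 7 or p = −5.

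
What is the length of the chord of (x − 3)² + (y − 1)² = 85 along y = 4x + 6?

4√17

The distance from (3, 1) to the line is 17/√17, and r² = 85.
Half the chord is √(r² − d²) = √(68), so the full chord is 4√17.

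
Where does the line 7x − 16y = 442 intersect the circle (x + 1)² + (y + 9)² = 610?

Express y = (−442 + 7x)/16 and substitute into the circle:
305x² − 3660x − 67100 = 0  ⟹  x² − 12x − 220 = 0
x = 22 or x = −10, giving (22, −18) and (−10, −32).

(−10, −32) and (22, −18)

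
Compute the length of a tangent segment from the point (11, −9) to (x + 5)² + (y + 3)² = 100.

8√3

Centre (−5, −3), r² = 100. |PO|² = (16)² + (−6)² = 292.
By the tangent–radius right angle, tangent length = √(|PO|² − r²) = √192 = 8√3.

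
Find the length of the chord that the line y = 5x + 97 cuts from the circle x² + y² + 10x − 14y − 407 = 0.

Centre (−5, 7), r² = 481. Perpendicular distance d from centre to line = |65| / √26 = 65/√26.
Chord = 2√(r² − d²) = 2·√(637/2) = 7√26.

7√26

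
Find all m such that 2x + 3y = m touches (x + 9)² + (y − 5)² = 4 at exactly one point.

The line touches the circle iff its distance from (−9, 5) is 2:
|2·(−9) + 3·5 − m| / √13 = 2
|m − (−3)| = 2√13.

m = −3 ± 2√13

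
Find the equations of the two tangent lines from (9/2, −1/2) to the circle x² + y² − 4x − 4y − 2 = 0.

x − 3y = 6 and 3x − y = 14

Write the tangent as mx − y + (−1/2 − m·(9/2)) = 0 and set its distance from the centre to √10:
[m·(−5/2) − (5/2)]² = 10(m² + 1)
3m² − 10m + 3 = 0, so m = 1/3 or m = 3.
Through (9/2, −1/2) these give x − 3y = 6 and 3x − y = 14.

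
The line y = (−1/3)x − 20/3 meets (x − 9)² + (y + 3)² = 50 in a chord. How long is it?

2√10

From the line, y = (−20 − x)/3. Substituting:
10x² − 140x + 400 = 0  ⟹  x² − 14x + 40 = 0
x = 10 or x = 4, giving (10, −10) and (4, −8).
Chord length = distance between (10, −10) and (4, −8) = √40 = 2√10.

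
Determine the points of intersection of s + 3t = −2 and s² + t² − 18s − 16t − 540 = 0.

(−17, 5) and (28, −10)

From the line, t = (−2 − s)/3. Substituting:
10s² − 110s − 4760 = 0  ⟹  s² − 11s − 476 = 0
s = 28 or s = −17, giving (28, −10) and (−17, 5).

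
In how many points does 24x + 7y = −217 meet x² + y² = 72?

0

d² = (24·0 + 7·0 − (−217))²/625 = 47089/625; r² = 72.
Since d² > r², the line lies outside the circle.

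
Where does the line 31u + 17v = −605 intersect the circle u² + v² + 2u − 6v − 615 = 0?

(−25, 10) and (−8, −21)

Substitute v = (−605 − 31u)/17:
1250u² + 41250u + 250000 = 0  ⟹  u² + 33u + 200 = 0
u = −8 or u = −25, giving (−8, −21) and (−25, 10).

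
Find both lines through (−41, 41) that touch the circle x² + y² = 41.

4x + 5y = 41 and 5x + 4y = −41

A line y − (41) = m(x − (−41)) is tangent when its distance from (0, 0) is √41:
[m·(41) − (−41)]² = 41(m² + 1)
20m² + 41m + 20 = 0, so m = −4/5 or m = −5/4.
Through (−41, 41) these give 4x + 5y = 41 and 5x + 4y = −41.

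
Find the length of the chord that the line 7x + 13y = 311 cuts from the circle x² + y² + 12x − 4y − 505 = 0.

Substitute y = (311 − 7x)/13:
218x² − 1962x − 4796 = 0  ⟹  x² − 9x − 22 = 0
x = 11 or x = −2, giving (11, 18) and (−2, 25).
|(11, 18) − (−2, 25)| = √((13)² + (−7)²) = √218.

√218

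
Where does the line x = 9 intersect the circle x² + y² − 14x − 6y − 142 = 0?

(9, −11) and (9, 17)

The line gives x = 9. Substituting into the circle:
y² − 6y − 187 = 0
y = 17 or y = −11, giving (9, 17) and (9, −11).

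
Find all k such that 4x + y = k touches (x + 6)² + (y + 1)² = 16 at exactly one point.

Tangency holds when the distance from the centre (−6, −1) to the line equals the radius 4:
|4·(−6) + 1·(−1) − k| / √17 = 4
|k − (−25)| = 4√17.

k = −25 ± 4√17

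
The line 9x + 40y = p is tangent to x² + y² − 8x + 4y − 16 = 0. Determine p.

The line touches the circle iff its distance from (4, −2) is 6:
|9·4 + 40·(−2) − p| / √1681 = 6
|p − (−44)| = 6·41, so p = 202 or p = −290.

p = −290 or p = 202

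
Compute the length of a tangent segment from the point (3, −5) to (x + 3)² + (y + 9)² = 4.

4√3

With centre O = (−3, −9), |OP|² = 52 and r² = 4.
Power of the point: PT² = |PO|² − r² = 48, so PT = 4√3.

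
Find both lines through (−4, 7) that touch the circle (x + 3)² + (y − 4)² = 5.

x + 2y = 10 and 2x − y = −15

Let a tangent through (−4, 7) have slope m. Its distance from (−3, 4) must equal √5:
[m·(1) − (−3)]² = 5(m² + 1)
2m² − 3m − 2 = 0, so m = −1/2 or m = 2.
With m = −1/2: x + 2y = 10. With m = 2: 2x − y = −15.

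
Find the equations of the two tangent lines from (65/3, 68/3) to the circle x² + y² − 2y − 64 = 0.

A line y − (68/3) = m(x − (65/3)) is tangent when its distance from (0, 1) is √65:
[m·(−65/3) − (−65/3)]² = 65(m² + 1)
28m² − 65m + 28 = 0, so m = 7/4 or m = 4/7.
With m = 7/4: 7x − 4y = 61. With m = 4/7: 4x − 7y = −72.

7x − 4y = 61 and 4x − 7y = −72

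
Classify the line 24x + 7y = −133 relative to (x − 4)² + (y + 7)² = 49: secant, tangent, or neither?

d² = (24·4 + 7·(−7) − (−133))²/625 = 1296/25; r² = 49.
Since d² > r², the line lies outside the circle.

neither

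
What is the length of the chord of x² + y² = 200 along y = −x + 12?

16√2

Centre (0, 0), r² = 200. Perpendicular distance d from centre to line = |−12| / √2 = 12/√2.
Half the chord is √(r² − d²) = √(128), so the full chord is 16√2.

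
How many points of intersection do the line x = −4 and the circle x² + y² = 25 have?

Centre (0, 0), r² = 25. Distance² from centre to line = (4)² = 16.
Since d² < r², the line cuts the circle twice.

2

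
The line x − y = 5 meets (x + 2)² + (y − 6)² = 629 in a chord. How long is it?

33√2

Centre (−2, 6), r² = 629. Perpendicular distance d from centre to line = |−13| / √2 = 13/√2.
Chord = 2√(r² − d²) = 2·√(1089/2) = 33√2.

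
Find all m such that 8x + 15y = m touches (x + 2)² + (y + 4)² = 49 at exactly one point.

The line touches the circle iff its distance from (−2, −4) is 7:
|8·(−2) + 15·(−4) − m| / √289 = 7
|m − (−76)| = 7·17, so m = 43 or m = −195.

m = −195 or m = 43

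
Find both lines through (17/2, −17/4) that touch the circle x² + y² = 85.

7x − 6y = 85 and 9x − 2y = 85

Write the tangent as mx − y + (−17/4 − m·(17/2)) = 0 and set its distance from the centre to √85:
(−17/2m − (17/4))² = 85(m² + 1)
12m² − 68m + 63 = 0, so m = 7/6 or m = 9/2.
With m = 7/6: 7x − 6y = 85. With m = 9/2: 9x − 2y = 85.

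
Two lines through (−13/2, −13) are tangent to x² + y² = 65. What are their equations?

A line y − (−13) = m(x − (−13/2)) is tangent when its distance from (0, 0) is √65:
[m·(13/2) − (13)]² = 65(m² + 1)
7m² + 52m − 32 = 0, so m = 4/7 or m = −8.
Through (−13/2, −13) these give 4x − 7y = 65 and 8x + y = −65.

4x − 7y = 65 and 8x + y = −65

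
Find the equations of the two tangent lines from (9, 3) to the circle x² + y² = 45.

A line y − (3) = m(x − (9)) is tangent when its distance from (0, 0) is 3√5:
[m·(−9) − (−3)]² = 45(m² + 1)
2m² − 3m − 2 = 0, so m = 2 or m = −1/2.
With m = 2: 2x − y = 15. With m = −1/2: x + 2y = 15.

2x − y = 15 and x + 2y = 15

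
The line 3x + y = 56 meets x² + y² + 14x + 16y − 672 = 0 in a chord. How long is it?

From the line, y = −3x + 56. Substituting:
10x² − 370x + 3360 = 0  ⟹  x² − 37x + 336 = 0
x = 21 or x = 16, giving (21, −7) and (16, 8).
Chord length = distance between (21, −7) and (16, 8) = √250 = 5√10.

5√10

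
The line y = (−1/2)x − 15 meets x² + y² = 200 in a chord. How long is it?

4√5

From the line, y = (−30 − x)/2. Substituting:
5x² + 60x + 100 = 0  ⟹  x² + 12x + 20 = 0
x = −2 or x = −10, giving (−2, −14) and (−10, −10).
|(−2, −14) − (−10, −10)| = √((8)² + (−4)²) = 4√5.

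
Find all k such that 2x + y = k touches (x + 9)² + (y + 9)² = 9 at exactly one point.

k = −27 ± 3√5

For a tangent, require d(centre, line) = r = 3.
|2·(−9) + 1·(−9) − k| / √5 = 3
|k − (−27)| = 3√5.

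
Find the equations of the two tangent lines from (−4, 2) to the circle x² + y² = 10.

Let a tangent through (−4, 2) have slope m. Its distance from (0, 0) must equal √10:
[m·(4) − (−2)]² = 10(m² + 1)
3m² + 8m − 3 = 0, so m = −3 or m = 1/3.
With m = −3: 3x + y = −10. With m = 1/3: x − 3y = −10.

3x + y = −10 and x − 3y = −10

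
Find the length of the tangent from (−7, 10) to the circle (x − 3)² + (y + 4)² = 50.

With centre O = (3, −4), |OP|² = 296 and r² = 50.
Power of the point: PT² = |PO|² − r² = 246, so PT = √246.

√246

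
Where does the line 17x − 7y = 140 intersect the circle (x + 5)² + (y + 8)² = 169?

Substitute y = (−140 + 17x)/7:
338x² − 2366x = 0  ⟹  x² − 7x = 0
x = 7 or x = 0, giving (7, −3) and (0, −20).

(0, −20) and (7, −3)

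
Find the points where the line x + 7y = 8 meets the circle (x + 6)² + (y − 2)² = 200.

(−20, 4) and (8, 0)

From the line, y = (8 − x)/7. Substituting:
50x² + 600x − 8000 = 0  ⟹  x² + 12x − 160 = 0
x = 8 or x = −20, giving (8, 0) and (−20, 4).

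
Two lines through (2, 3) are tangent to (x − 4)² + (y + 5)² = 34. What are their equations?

3x + 5y = 21 and 5x − 3y = 1

A line y − (3) = m(x − (2)) is tangent when its distance from (4, −5) is √34:
[m·(2) − (−8)]² = 34(m² + 1)
15m² − 16m − 15 = 0, so m = −3/5 or m = 5/3.
Through (2, 3) these give 3x + 5y = 21 and 5x − 3y = 1.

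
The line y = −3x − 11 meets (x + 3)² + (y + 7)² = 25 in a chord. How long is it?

3√10

From the line, y = −3x − 11. Substituting:
10x² + 30x = 0  ⟹  x² + 3x = 0
x = 0 or x = −3, giving (0, −11) and (−3, −2).
Chord length = distance between (0, −11) and (−3, −2) = √90 = 3√10.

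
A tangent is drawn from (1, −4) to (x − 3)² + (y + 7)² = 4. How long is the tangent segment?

The centre is (3, −7) and r = 2. The square of the distance from P to the centre is 4 + 9 = 13.
By the tangent–radius right angle, tangent length = √(|PO|² − r²) = √9 = 3.

3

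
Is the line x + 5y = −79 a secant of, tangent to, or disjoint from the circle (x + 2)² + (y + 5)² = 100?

disjoint

Centre (−2, −5), r² = 100. Distance² from centre to line = (52)²/26 = 104.
Since d² > r², the line lies outside the circle.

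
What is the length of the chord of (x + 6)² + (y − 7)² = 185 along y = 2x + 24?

The distance from (−6, 7) to the line is 5/√5, and r² = 185.
Half the chord is √(r² − d²) = √(180), so the full chord is 12√5.

12√5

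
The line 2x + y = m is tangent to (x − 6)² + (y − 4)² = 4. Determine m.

m = 16 ± 2√5

Tangency holds when the distance from the centre (6, 4) to the line equals the radius 2:
|2·6 + 1·4 − m| / √5 = 2
|m − (16)| = 2√5.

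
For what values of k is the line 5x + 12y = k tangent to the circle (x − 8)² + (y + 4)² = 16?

Tangency holds when the distance from the centre (8, −4) to the line equals the radius 4:
|5·8 + 12·(−4) − k| / √169 = 4
|k − (−8)| = 4·13, so k = 44 or k = −60.

k = −60 or k = 44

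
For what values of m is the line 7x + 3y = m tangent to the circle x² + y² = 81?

Tangency holds when the distance from the centre (0, 0) to the line equals the radius 9:
|7·0 + 3·0 − m| / √58 = 9
|m| = 9√58.

m = ±9√58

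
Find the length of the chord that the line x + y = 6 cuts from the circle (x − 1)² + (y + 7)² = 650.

Substitute y = −x + 6:
2x² − 28x − 480 = 0  ⟹  x² − 14x − 240 = 0
x = 24 or x = −10, giving (24, −18) and (−10, 16).
|(24, −18) − (−10, 16)| = √((34)² + (−34)²) = 34√2.

34√2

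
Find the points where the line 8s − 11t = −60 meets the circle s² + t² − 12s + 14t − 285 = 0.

(−13, −4) and (9, 12)

Substitute t = (60 + 8s)/11:
185s² + 740s − 21645 = 0  ⟹  s² + 4s − 117 = 0
s = 9 or s = −13, giving (9, 12) and (−13, −4).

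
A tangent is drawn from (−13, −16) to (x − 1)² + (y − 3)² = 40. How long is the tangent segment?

The centre is (1, 3) and r = 2√10. The square of the distance from P to the centre is 196 + 361 = 557.
By the tangent–radius right angle, tangent length = √(|PO|² − r²) = √517.

√517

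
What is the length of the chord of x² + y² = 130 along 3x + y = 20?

6√10

Centre (0, 0), r² = 130. Perpendicular distance d from centre to line = |−20| / √10 = 20/√10.
Half the chord is √(r² − d²) = √(90), so the full chord is 6√10.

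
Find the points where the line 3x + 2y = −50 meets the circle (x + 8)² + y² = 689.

Substitute y = (−50 − 3x)/2:
13x² + 364x = 0  ⟹  x² + 28x = 0
x = 0 or x = −28, giving (0, −25) and (−28, 17).

(−28, 17) and (0, −25)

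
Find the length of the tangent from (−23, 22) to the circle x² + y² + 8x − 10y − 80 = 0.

23

Centre (−4, 5), r² = 121. |PO|² = (−19)² + (17)² = 650.
By the tangent–radius right angle, tangent length = √(|PO|² − r²) = √529 = 23.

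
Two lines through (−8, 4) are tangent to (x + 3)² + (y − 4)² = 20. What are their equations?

2x − y = −20 and 2x + y = −12

Let a tangent through (−8, 4) have slope m. Its distance from (−3, 4) must equal 2√5:
(5m − (0))² = 20(m² + 1)
m² − 4 = 0, so m = 2 or m = −2.
Through (−8, 4) these give 2x − y = −20 and 2x + y = −12.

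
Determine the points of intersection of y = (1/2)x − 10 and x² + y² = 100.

From the line, y = (−20 + x)/2. Substituting:
5x² − 40x = 0  ⟹  x² − 8x = 0
x = 8 or x = 0, giving (8, −6) and (0, −10).

(0, −10) and (8, −6)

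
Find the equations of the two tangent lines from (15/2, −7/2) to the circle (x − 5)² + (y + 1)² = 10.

x − 3y = 18 and 3x − y = 26

Write the tangent as mx − y + (−7/2 − m·(15/2)) = 0 and set its distance from the centre to √10:
[m·(−5/2) − (5/2)]² = 10(m² + 1)
3m² − 10m + 3 = 0, so m = 1/3 or m = 3.
Through (15/2, −7/2) these give x − 3y = 18 and 3x − y = 26.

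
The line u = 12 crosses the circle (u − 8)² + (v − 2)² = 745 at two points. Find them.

(12, −25) and (12, 29)

The line gives u = 12. Substituting into the circle:
v² − 4v − 725 = 0
v = 29 or v = −25, giving (12, 29) and (12, −25).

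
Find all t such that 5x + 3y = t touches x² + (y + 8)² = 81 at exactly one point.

t = −24 ± 9√34

Tangency holds when the distance from the centre (0, −8) to the line equals the radius 9:
|5·0 + 3·(−8) − t| / √34 = 9
|t − (−24)| = 9√34.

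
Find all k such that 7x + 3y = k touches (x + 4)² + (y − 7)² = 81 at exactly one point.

k = −7 ± 9√58

For a tangent, require d(centre, line) = r = 9.
|7·(−4) + 3·7 − k| / √58 = 9
|k − (−7)| = 9√58.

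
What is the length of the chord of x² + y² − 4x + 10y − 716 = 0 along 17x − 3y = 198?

3√298

From the line, y = (−198 + 17x)/3. Substituting:
298x² − 6258x + 26820 = 0  ⟹  x² − 21x + 90 = 0
x = 15 or x = 6, giving (15, 19) and (6, −32).
|(15, 19) − (6, −32)| = √((9)² + (51)²) = 3√298.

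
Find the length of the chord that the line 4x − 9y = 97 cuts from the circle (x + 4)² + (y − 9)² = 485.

Express y = (−97 + 4x)/9 and substitute into the circle:
97x² − 776x − 6305 = 0  ⟹  x² − 8x − 65 = 0
x = 13 or x = −5, giving (13, −5) and (−5, −13).
Chord length = distance between (13, −5) and (−5, −13) = √388 = 2√97.

2√97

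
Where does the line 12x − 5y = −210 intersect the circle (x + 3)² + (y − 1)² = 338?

(−20, −6) and (−10, 18)

Express y = (210 + 12x)/5 and substitute into the circle:
169x² + 5070x + 33800 = 0  ⟹  x² + 30x + 200 = 0
x = −10 or x = −20, giving (−10, 18) and (−20, −6).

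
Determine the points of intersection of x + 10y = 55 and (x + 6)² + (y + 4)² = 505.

From the line, y = (55 − x)/10. Substituting:
101x² + 1010x − 37875 = 0  ⟹  x² + 10x − 375 = 0
x = 15 or x = −25, giving (15, 4) and (−25, 8).

(−25, 8) and (15, 4)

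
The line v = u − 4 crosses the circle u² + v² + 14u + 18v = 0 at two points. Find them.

(−14, −18) and (2, −2)

From the line, v = u − 4. Substituting:
2u² + 24u − 56 = 0  ⟹  u² + 12u − 28 = 0
u = 2 or u = −14, giving (2, −2) and (−14, −18).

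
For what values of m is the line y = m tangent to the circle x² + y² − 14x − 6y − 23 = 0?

The line touches the circle iff its distance from (7, 3) is 9:
|0·7 + 1·3 − m| / √1 = 9
|m − (3)| = 9, so m = 12 or m = −6.

m = −6 or m = 12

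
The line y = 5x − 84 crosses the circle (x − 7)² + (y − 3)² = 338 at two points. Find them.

From the line, y = 5x − 84. Substituting:
26x² − 884x + 7280 = 0  ⟹  x² − 34x + 280 = 0
x = 20 or x = 14, giving (20, 16) and (14, −14).

(14, −14) and (20, 16)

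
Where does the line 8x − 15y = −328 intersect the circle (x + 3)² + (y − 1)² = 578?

Substitute y = (328 + 8x)/15:
289x² + 6358x − 30056 = 0  ⟹  x² + 22x − 104 = 0
x = 4 or x = −26, giving (4, 24) and (−26, 8).

(−26, 8) and (4, 24)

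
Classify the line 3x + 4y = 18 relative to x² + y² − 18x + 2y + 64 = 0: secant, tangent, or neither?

secant

Centre (9, −1), r² = 18. Distance² from centre to line = (5)²/25 = 1.
Since d² < r², the line cuts the circle twice.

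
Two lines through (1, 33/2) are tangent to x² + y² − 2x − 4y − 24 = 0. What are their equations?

Let a tangent through (1, 33/2) have slope m. Its distance from (1, 2) must equal √29:
(0m − (−29/2))² = 29(m² + 1)
4m² − 25 = 0, so m = 5/2 or m = −5/2.
With m = 5/2: 5x − 2y = −28. With m = −5/2: 5x + 2y = 38.

5x − 2y = −28 and 5x + 2y = 38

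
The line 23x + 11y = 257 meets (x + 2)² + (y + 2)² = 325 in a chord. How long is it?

5√26

Express y = (257 − 23x)/11 and substitute into the circle:
650x² − 12350x + 39000 = 0  ⟹  x² − 19x + 60 = 0
x = 15 or x = 4, giving (15, −8) and (4, 15).
|(15, −8) − (4, 15)| = √((11)² + (−23)²) = 5√26.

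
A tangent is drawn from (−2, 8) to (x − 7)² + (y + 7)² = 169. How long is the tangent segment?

√137

Centre (7, −7), r² = 169. |PO|² = (−9)² + (15)² = 306.
By the tangent–radius right angle, tangent length = √(|PO|² − r²) = √137.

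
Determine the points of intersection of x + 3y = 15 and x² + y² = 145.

Express y = (15 − x)/3 and substitute into the circle:
10x² − 30x − 1080 = 0  ⟹  x² − 3x − 108 = 0
x = 12 or x = −9, giving (12, 1) and (−9, 8).

(−9, 8) and (12, 1)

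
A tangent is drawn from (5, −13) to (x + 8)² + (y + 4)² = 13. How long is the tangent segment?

√237

Centre (−8, −4), r² = 13. |PO|² = (13)² + (−9)² = 250.
By the tangent–radius right angle, tangent length = √(|PO|² − r²) = √237.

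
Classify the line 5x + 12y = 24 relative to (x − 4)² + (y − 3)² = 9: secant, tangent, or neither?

Substituting the line into the circle gives 169x² − 1032x + 1152 = 0.
Δ = 1065024 − 778752 = 286272.
Two real roots: the line is a secant.

secant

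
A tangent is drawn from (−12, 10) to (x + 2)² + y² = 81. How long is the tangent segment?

The centre is (−2, 0) and r = 9. The square of the distance from P to the centre is 100 + 100 = 200.
The tangent meets the radius at right angles, so tangent² = |PO|² − r² = 200 − 81 = 119.

√119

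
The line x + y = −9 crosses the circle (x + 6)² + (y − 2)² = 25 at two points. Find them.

Substitute y = −x − 9:
2x² + 34x + 132 = 0  ⟹  x² + 17x + 66 = 0
x = −6 or x = −11, giving (−6, −3) and (−11, 2).

(−11, 2) and (−6, −3)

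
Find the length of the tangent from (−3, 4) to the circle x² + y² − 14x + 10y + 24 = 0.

With centre O = (7, −5), |OP|² = 181 and r² = 50.
By the tangent–radius right angle, tangent length = √(|PO|² − r²) = √131.

√131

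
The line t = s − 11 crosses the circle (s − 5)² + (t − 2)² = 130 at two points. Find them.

(2, −9) and (16, 5)

Express t = s − 11 and substitute into the circle:
2s² − 36s + 64 = 0  ⟹  s² − 18s + 32 = 0
s = 16 or s = 2, giving (16, 5) and (2, −9).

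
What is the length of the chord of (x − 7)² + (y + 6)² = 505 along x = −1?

The line gives x = −1. Substituting into the circle:
y² + 12y − 405 = 0
y = 15 or y = −27, giving (−1, 15) and (−1, −27).
Chord length = distance between (−1, 15) and (−1, −27) = √1764 = 42.

42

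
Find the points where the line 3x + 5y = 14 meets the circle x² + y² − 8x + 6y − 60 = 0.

Substitute y = (14 − 3x)/5:
34x² − 374x − 884 = 0  ⟹  x² − 11x − 26 = 0
x = 13 or x = −2, giving (13, −5) and (−2, 4).

(−2, 4) and (13, −5)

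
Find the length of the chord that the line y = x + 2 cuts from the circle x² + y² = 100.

14√2

Centre (0, 0), r² = 100. Perpendicular distance d from centre to line = |2| / √2 = 2/√2.
Chord = 2√(r² − d²) = 2·√(98) = 14√2.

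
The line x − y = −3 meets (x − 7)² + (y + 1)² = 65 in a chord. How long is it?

3√2

Centre (7, −1), r² = 65. Perpendicular distance d from centre to line = |11| / √2 = 11/√2.
Half the chord is √(r² − d²) = √(9/2), so the full chord is 3√2.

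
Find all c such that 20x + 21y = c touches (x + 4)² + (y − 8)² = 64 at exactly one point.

The line touches the circle iff its distance from (−4, 8) is 8:
|20·(−4) + 21·8 − c| / √841 = 8
|c − (88)| = 8·29, so c = 320 or c = −144.

c = −144 or c = 320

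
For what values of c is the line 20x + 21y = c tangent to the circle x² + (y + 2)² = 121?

For a tangent, require d(centre, line) = r = 11.
|20·0 + 21·(−2) − c| / √841 = 11
|c − (−42)| = 11·29, so c = 277 or c = −361.

c = −361 or c = 277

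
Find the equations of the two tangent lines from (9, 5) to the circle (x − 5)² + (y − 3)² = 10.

x + 3y = 24 and 3x − y = 22

A line y − (5) = m(x − (9)) is tangent when its distance from (5, 3) is √10:
[m·(−4) − (−2)]² = 10(m² + 1)
3m² − 8m − 3 = 0, so m = −1/3 or m = 3.
Through (9, 5) these give x + 3y = 24 and 3x − y = 22.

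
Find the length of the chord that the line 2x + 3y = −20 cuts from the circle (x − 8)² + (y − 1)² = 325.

8√13

Express y = (−20 − 2x)/3 and substitute into the circle:
13x² − 52x − 1820 = 0  ⟹  x² − 4x − 140 = 0
x = 14 or x = −10, giving (14, −16) and (−10, 0).
Chord length = distance between (14, −16) and (−10, 0) = √832 = 8√13.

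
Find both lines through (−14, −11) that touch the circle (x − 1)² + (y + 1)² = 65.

7x − 4y = −54 and x − 8y = 74

Let a tangent through (−14, −11) have slope m. Its distance from (1, −1) must equal √65:
[m·(15) − (10)]² = 65(m² + 1)
32m² − 60m + 7 = 0, so m = 7/4 or m = 1/8.
Through (−14, −11) these give 7x − 4y = −54 and x − 8y = 74.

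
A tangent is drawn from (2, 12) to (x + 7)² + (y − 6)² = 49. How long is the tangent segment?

With centre O = (−7, 6), |OP|² = 117 and r² = 49.
The tangent meets the radius at right angles, so tangent² = |PO|² − r² = 117 − 49 = 68.

2√17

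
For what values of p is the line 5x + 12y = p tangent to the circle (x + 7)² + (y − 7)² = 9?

The line touches the circle iff its distance from (−7, 7) is 3:
|5·(−7) + 12·7 − p| / √169 = 3
|p − (49)| = 3·13, so p = 88 or p = 10.

p = 10 or p = 88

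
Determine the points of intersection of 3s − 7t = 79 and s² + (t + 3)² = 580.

From the line, t = (−79 + 3s)/7. Substituting:
58s² − 348s − 25056 = 0  ⟹  s² − 6s − 432 = 0
s = 24 or s = −18, giving (24, −1) and (−18, −19).

(−18, −19) and (24, −1)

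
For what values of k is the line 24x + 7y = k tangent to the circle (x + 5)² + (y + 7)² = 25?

k = −294 or k = −44

The line touches the circle iff its distance from (−5, −7) is 5:
|24·(−5) + 7·(−7) − k| / √625 = 5
|k − (−169)| = 5·25, so k = −44 or k = −294.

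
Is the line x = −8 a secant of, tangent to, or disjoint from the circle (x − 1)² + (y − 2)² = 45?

Centre (1, 2), r² = 45. Distance² from centre to line = (9)² = 81.
Since d² > r², the line lies outside the circle.

disjoint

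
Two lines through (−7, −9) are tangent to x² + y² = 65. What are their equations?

8x + y = −65 and x − 8y = 65

A line y − (−9) = m(x − (−7)) is tangent when its distance from (0, 0) is √65:
(7m − (9))² = 65(m² + 1)
8m² + 63m − 8 = 0, so m = −8 or m = 1/8.
With m = −8: 8x + y = −65. With m = 1/8: x − 8y = 65.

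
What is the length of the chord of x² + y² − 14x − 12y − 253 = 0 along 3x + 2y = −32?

2√13

Express y = (−32 − 3x)/2 and substitute into the circle:
13x² + 208x + 780 = 0  ⟹  x² + 16x + 60 = 0
x = −6 or x = −10, giving (−6, −7) and (−10, −1).
|(−6, −7) − (−10, −1)| = √((4)² + (−6)²) = 2√13.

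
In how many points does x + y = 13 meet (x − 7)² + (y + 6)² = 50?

d² = (1·7 + 1·(−6) − (13))²/2 = 72; r² = 50.
Since d² > r², the line lies outside the circle.

0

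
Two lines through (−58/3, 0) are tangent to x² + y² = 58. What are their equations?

Let a tangent through (−58/3, 0) have slope m. Its distance from (0, 0) must equal √58:
(58/3m − (0))² = 58(m² + 1)
49m² − 9 = 0, so m = 3/7 or m = −3/7.
With m = 3/7: 3x − 7y = −58. With m = −3/7: 3x + 7y = −58.

3x − 7y = −58 and 3x + 7y = −58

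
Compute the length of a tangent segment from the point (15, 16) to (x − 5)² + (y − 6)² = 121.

√79

Centre (5, 6), r² = 121. |PO|² = (10)² + (10)² = 200.
Power of the point: PT² = |PO|² − r² = 79, so PT = √79.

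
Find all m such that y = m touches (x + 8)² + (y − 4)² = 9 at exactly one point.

m = 1 or m = 7

Tangency holds when the distance from the centre (−8, 4) to the line equals the radius 3:
|0·(−8) + 1·4 − m| / √1 = 3
|m − (4)| = 3, so m = 7 or m = 1.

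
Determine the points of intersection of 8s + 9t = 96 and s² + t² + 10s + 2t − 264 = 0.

Express t = (96 − 8s)/9 and substitute into the circle:
145s² − 870s − 10440 = 0  ⟹  s² − 6s − 72 = 0
s = 12 or s = −6, giving (12, 0) and (−6, 16).

(−6, 16) and (12, 0)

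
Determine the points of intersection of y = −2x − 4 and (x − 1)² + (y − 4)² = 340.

Express y = −2x − 4 and substitute into the circle:
5x² + 30x − 275 = 0  ⟹  x² + 6x − 55 = 0
x = 5 or x = −11, giving (5, −14) and (−11, 18).

(−11, 18) and (5, −14)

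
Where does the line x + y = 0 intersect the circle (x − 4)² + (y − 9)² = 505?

(−17, 17) and (12, −12)

Substitute y = −x:
2x² + 10x − 408 = 0  ⟹  x² + 5x − 204 = 0
x = 12 or x = −17, giving (12, −12) and (−17, 17).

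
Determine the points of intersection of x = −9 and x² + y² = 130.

(−9, −7) and (−9, 7)

The line gives x = −9. Substituting into the circle:
y² − 49 = 0
y = 7 or y = −7, giving (−9, 7) and (−9, −7).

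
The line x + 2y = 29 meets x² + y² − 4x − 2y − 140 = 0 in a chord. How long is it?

4√5

Centre (2, 1), r² = 145. Perpendicular distance d from centre to line = |−25| / √5 = 25/√5.
Chord = 2√(r² − d²) = 2·√(20) = 4√5.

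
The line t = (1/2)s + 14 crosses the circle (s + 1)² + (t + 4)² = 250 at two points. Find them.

(−10, 9) and (−6, 11)

Substitute t = (28 + s)/2:
5s² + 80s + 300 = 0  ⟹  s² + 16s + 60 = 0
s = −6 or s = −10, giving (−6, 11) and (−10, 9).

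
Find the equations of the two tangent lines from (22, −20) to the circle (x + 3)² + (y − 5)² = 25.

3x + 4y = −14 and 4x + 3y = 28

Write the tangent as mx − y + (−20 − m·(22)) = 0 and set its distance from the centre to 5:
[m·(−25) − (25)]² = 25(m² + 1)
12m² + 25m + 12 = 0, so m = −3/4 or m = −4/3.
Through (22, −20) these give 3x + 4y = −14 and 4x + 3y = 28.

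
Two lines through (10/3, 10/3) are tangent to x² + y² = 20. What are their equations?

Let a tangent through (10/3, 10/3) have slope m. Its distance from (0, 0) must equal 2√5:
[m·(−10/3) − (−10/3)]² = 20(m² + 1)
2m² + 5m + 2 = 0, so m = −2 or m = −1/2.
With m = −2: 2x + y = 10. With m = −1/2: x + 2y = 10.

2x + y = 10 and x + 2y = 10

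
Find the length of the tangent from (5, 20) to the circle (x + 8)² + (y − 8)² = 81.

Centre (−8, 8), r² = 81. |PO|² = (13)² + (12)² = 313.
Power of the point: PT² = |PO|² − r² = 232, so PT = 2√58.

2√58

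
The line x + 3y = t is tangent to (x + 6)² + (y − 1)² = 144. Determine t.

Tangency holds when the distance from the centre (−6, 1) to the line equals the radius 12:
|1·(−6) + 3·1 − t| / √10 = 12
|t − (−3)| = 12√10.

t = −3 ± 12√10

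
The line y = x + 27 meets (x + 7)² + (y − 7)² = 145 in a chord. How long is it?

From the line, y = x + 27. Substituting:
2x² + 54x + 304 = 0  ⟹  x² + 27x + 152 = 0
x = −8 or x = −19, giving (−8, 19) and (−19, 8).
|(−8, 19) − (−19, 8)| = √((11)² + (11)²) = 11√2.

11√2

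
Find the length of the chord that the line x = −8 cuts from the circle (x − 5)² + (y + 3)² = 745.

The line gives x = −8. Substituting into the circle:
y² + 6y − 567 = 0
y = 21 or y = −27, giving (−8, 21) and (−8, −27).
Chord length = distance between (−8, 21) and (−8, −27) = √2304 = 48.

48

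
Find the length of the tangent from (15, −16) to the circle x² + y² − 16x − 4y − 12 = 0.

Centre (8, 2), r² = 80. |PO|² = (7)² + (−18)² = 373.
Power of the point: PT² = |PO|² − r² = 293, so PT = √293.

√293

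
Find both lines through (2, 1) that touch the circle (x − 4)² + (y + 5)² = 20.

Let a tangent through (2, 1) have slope m. Its distance from (4, −5) must equal 2√5:
[m·(2) − (−6)]² = 20(m² + 1)
2m² − 3m − 2 = 0, so m = −1/2 or m = 2.
Through (2, 1) these give x + 2y = 4 and 2x − y = 3.

x + 2y = 4 and 2x − y = 3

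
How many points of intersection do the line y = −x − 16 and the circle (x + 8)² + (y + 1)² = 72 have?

d² = (1·(−8) + 1·(−1) − (−16))²/2 = 49/2; r² = 72.
Since d² < r², the line cuts the circle twice.

2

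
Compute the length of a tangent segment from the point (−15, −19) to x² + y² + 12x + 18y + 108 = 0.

2√43

With centre O = (−6, −9), |OP|² = 181 and r² = 9.
The tangent meets the radius at right angles, so tangent² = |PO|² − r² = 181 − 9 = 172.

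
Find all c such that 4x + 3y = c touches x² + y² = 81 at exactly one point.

c = −45 or c = 45

The line touches the circle iff its distance from (0, 0) is 9:
|4·0 + 3·0 − c| / √25 = 9
|c| = 9·5, so c = 45 or c = −45.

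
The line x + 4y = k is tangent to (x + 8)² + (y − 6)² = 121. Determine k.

For a tangent, require d(centre, line) = r = 11.
|1·(−8) + 4·6 − k| / √17 = 11
|k − (16)| = 11√17.

k = 16 ± 11√17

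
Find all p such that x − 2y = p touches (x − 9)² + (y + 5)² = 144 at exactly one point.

p = 19 ± 12√5

Tangency holds when the distance from the centre (9, −5) to the line equals the radius 12:
|1·9 − 2·(−5) − p| / √5 = 12
|p − (19)| = 12√5.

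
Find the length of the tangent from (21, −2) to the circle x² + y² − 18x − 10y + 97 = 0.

2√46

With centre O = (9, 5), |OP|² = 193 and r² = 9.
The tangent meets the radius at right angles, so tangent² = |PO|² − r² = 193 − 9 = 184.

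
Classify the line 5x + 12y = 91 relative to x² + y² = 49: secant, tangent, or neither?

tangent

Substituting the line into the circle gives 169x² − 910x + 1225 = 0.
Δ = 828100 − 828100 = 0.
A repeated root: the line is tangent.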